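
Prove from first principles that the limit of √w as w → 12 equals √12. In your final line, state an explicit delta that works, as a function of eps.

delta = min(12, √12·eps)

Let eps > 0 be given. We want delta > 0 such that 0 < |w − 12| < delta implies |√w − √12| < eps.
Multiplying by the conjugate, |√w − √12| = |w − 12|/(√w + √12).
Restrict delta ≤ 12 so that |w − 12| < 12 forces w > 0, and then √w + √12 > √12.
Hence |√w − √12| < |w − 12|/√12, which is < eps once |w − 12| < √12·eps.
Take delta = min(12, √12·eps). If 0 < |w − 12| < delta then w > 0 and |√w − √12| < |w − 12|/√12 < eps.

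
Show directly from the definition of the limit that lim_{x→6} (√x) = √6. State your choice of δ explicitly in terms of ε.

Suppose ε > 0. We want δ > 0 such that 0 < |x − 6| < δ implies |√x − √6| < ε.
Multiplying by the conjugate, |√x − √6| = |x − 6|/(√x + √6).
Restrict δ ≤ 6 so that |x − 6| < 6 forces x > 0, and then √x + √6 > √6.
Hence |√x − √6| < |x − 6|/√6, which is < ε once |x − 6| < √6·ε.
Take δ = min(6, √6·ε). If 0 < |x − 6| < δ then x > 0 and |√x − √6| < |x − 6|/√6 < ε.

δ = min(6, √6·ε)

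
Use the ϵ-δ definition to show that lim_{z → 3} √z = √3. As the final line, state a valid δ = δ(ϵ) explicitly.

Let ϵ > 0. We want δ > 0 such that 0 < |z − 3| < δ implies |√z − √3| < ϵ.
Multiplying by the conjugate, |√z − √3| = |z − 3|/(√z + √3).
Restrict δ ≤ 3 so that |z − 3| < 3 forces z > 0, and then √z + √3 > √3.
Hence |√z − √3| < |z − 3|/√3, which is < ϵ once |z − 3| < √3·ϵ.
Take δ = min(3, √3·ϵ). If 0 < |z − 3| < δ then z > 0 and |√z − √3| < |z − 3|/√3 < ϵ.

δ = min(3, √3·ϵ)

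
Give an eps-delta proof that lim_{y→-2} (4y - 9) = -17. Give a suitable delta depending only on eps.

Let eps > 0. We need delta > 0 so that 0 < |y + 2| < delta implies |(4y - 9) + 17| < eps.
|(4y - 9) + 17| = |4y + 8| = 4|y + 2|.
Thus it suffices that |y + 2| < eps/4.
Take delta = eps/4. If 0 < |y + 2| < delta then |(4y - 9) + 17| = 4|y + 2| < 4·(eps/4) = eps.

delta = eps/4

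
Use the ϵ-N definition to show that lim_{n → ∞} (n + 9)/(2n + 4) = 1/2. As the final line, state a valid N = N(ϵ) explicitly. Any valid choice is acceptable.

N = (7/2)/ϵ

Suppose ϵ > 0. For n ≥ 1, |(n + 9)/(2n + 4) − (1/2)| = |14|/(2(2n + 4)) = 14/(2(2n + 4)).
Since 2n + 4 ≥ 2n for n ≥ 1, this is ≤ 14/(2·2n) = (7/2)/n.
So |(n + 9)/(2n + 4) − (1/2)| < ϵ whenever n > (7/2)/ϵ.
Take N = (7/2)/ϵ. If n > N then |(n + 9)/(2n + 4) − (1/2)| ≤ (7/2)/n < ϵ.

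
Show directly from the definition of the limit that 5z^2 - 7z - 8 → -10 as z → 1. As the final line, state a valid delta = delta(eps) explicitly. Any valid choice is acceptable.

delta = min(1, eps/12)

Suppose eps > 0. We want delta > 0 such that 0 < |z − 1| < delta implies |(5z^2 - 7z - 8) + 10| < eps.
(5z^2 - 7z - 8) + 10 = 5z^2 - 7z + 2 = (z − 1)(5z - 2).
So |(5z^2 - 7z - 8) + 10| = |z − 1|·|5z - 2|.
Require delta ≤ 1. Then |z − 1| < 1 gives |z| < 2, and by the triangle inequality |5z - 2| ≤ 5·2 + 2 = 12.
Hence |(5z^2 - 7z - 8) + 10| ≤ 12|z − 1| < eps provided |z − 1| < eps/12.
Choosing delta = min(1, eps/12) ensures both conditions, hence |(5z^2 - 7z - 8) + 10| < eps.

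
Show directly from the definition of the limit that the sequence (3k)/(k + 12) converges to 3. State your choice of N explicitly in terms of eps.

Fix eps > 0. For k ≥ 1, |(3k)/(k + 12) − 3| = |-36|/((k + 12)) = 36/((k + 12)).
Since k + 12 ≥ k for k ≥ 1, this is ≤ 36/(k) = 36/k.
So |(3k)/(k + 12) − 3| < eps whenever k > 36/eps.
Take N = 36/eps. If k > N then |(3k)/(k + 12) − 3| ≤ 36/k < eps.

N = 36/eps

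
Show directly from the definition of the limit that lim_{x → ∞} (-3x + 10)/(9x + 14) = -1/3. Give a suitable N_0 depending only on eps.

N_0 = (44/27)/eps

Let eps > 0 be given. We seek N_0 > 0 such that x > N_0 implies |(-3x + 10)/(9x + 14) + 1/3| < eps.
(-3x + 10)/(9x + 14) + 1/3 = (9(-3x + 10) − (-3)(9x + 14)) / (9(9x + 14)) = 132/(9(9x + 14)).
For x > 0 we have 9x + 14 > 9x, so |(-3x + 10)/(9x + 14) + 1/3| = 132/(9(9x + 14)) < 132/(9·9x) = (44/27)/x.
Thus |(-3x + 10)/(9x + 14) + 1/3| < eps whenever x > (44/27)/eps.
Take N_0 = (44/27)/eps. If x > N_0 then |(-3x + 10)/(9x + 14) + 1/3| < (44/27)/x < eps.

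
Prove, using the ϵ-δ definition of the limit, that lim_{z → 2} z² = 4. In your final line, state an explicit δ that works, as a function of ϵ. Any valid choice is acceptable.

Suppose ϵ > 0. We seek δ > 0 with 0 < |z − 2| < δ ⇒ |z² − 4| < ϵ.
Factor: z² − 4 = (z − 2)(z + 2), so |z² − 4| = |z − 2|·|z + 2|.
Impose δ ≤ 1 so that |z| < 3; then |z + 2| ≤ 5.
Hence |z² − 4| ≤ 5|z − 2|, which is < ϵ once |z − 2| < ϵ/5.
Take δ = min(1, ϵ/5). If 0 < |z − 2| < δ then both bounds hold and |z² − 4| ≤ 5|z − 2| < 5·(ϵ/5) = ϵ.

δ = min(1, ϵ/5)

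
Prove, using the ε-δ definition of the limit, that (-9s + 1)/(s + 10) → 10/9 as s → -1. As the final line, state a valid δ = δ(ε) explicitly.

δ = min(9/2, (81/182)ε)

Let ε > 0. We want δ > 0 with 0 < |s + 1| < δ ⇒ |(-9s + 1)/(s + 10) − (10/9)| < ε.
Combining over a common denominator, (-9s + 1)/(s + 10) − (10/9) = [(-9s + 1)·9 − 10·(s + 10)] / [9·(s + 10)] = -91(s + 1) / (9(s + 10)).
So |(-9s + 1)/(s + 10) − (10/9)| = 91|s + 1| / (9·|s + 10|).
Restrict δ ≤ 9/2. Then |s + 1| < 9/2 gives |s + 10| = |(s + 1) + 9| ≥ 9 − 9/2 = 9/2.
Hence |(-9s + 1)/(s + 10) − (10/9)| < 91|s + 1|/(9·(9/2)) = (182/81)|s + 1|, which is < ε once |s + 1| < (81/182)ε.
Take δ = min(9/2, (81/182)ε). Then 0 < |s + 1| < δ forces both bounds, so |(-9s + 1)/(s + 10) − (10/9)| < ε.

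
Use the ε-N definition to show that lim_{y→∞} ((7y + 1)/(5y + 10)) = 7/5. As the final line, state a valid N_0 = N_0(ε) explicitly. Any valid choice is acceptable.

N_0 = (13/5)/ε

Fix ε > 0. We seek N_0 > 0 such that y > N_0 implies |(7y + 1)/(5y + 10) − (7/5)| < ε.
(7y + 1)/(5y + 10) − (7/5) = (5(7y + 1) − 7(5y + 10)) / (5(5y + 10)) = -65/(5(5y + 10)).
For y > 0 we have 5y + 10 > 5y, so |(7y + 1)/(5y + 10) − (7/5)| = 65/(5(5y + 10)) < 65/(5·5y) = (13/5)/y.
Thus |(7y + 1)/(5y + 10) − (7/5)| < ε whenever y > (13/5)/ε.
Take N_0 = (13/5)/ε. If y > N_0 then |(7y + 1)/(5y + 10) − (7/5)| < (13/5)/y < ε.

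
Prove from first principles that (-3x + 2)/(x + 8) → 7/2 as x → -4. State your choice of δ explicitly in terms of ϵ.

Let ϵ > 0. We want δ > 0 with 0 < |x + 4| < δ ⇒ |(-3x + 2)/(x + 8) − (7/2)| < ϵ.
Combining over a common denominator, (-3x + 2)/(x + 8) − (7/2) = [(-3x + 2)·4 − 14·(x + 8)] / [4·(x + 8)] = -26(x + 4) / (4(x + 8)).
So |(-3x + 2)/(x + 8) − (7/2)| = 26|x + 4| / (4·|x + 8|).
Require δ ≤ 2, so |x + 8| ≥ |4| − |x + 4| > 4 − 2 = 2.
Hence |(-3x + 2)/(x + 8) − (7/2)| < 26|x + 4|/(4·2) = (13/4)|x + 4|, which is < ϵ once |x + 4| < (4/13)ϵ.
Take δ = min(2, (4/13)ϵ). Then 0 < |x + 4| < δ forces both bounds, so |(-3x + 2)/(x + 8) − (7/2)| < ϵ.

δ = min(2, (4/13)ϵ)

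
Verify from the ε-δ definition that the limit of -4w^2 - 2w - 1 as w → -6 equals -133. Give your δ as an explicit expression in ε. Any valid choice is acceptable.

Fix ε > 0. We want δ > 0 such that 0 < |w + 6| < δ implies |(-4w^2 - 2w - 1) + 133| < ε.
(-4w^2 - 2w - 1) + 133 = -4w^2 - 2w + 132 = (w + 6)(-4w + 22).
So |(-4w^2 - 2w - 1) + 133| = |w + 6|·|-4w + 22|.
Assume first that |w + 6| < 1, so |w| < 7. Then |-4w + 22| ≤ 4·7 + 22 = 50.
Hence |(-4w^2 - 2w - 1) + 133| ≤ 50|w + 6| < ε provided |w + 6| < ε/50.
Take δ = min(1, ε/50). Then 0 < |w + 6| < δ gives both |w + 6| < 1 and |w + 6| < ε/50, so |(-4w^2 - 2w - 1) + 133| < ε.

δ = min(1, ε/50)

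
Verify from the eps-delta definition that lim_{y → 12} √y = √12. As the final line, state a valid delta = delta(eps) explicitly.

delta = min(12, √12·eps)

Suppose eps > 0. We want delta > 0 such that 0 < |y − 12| < delta implies |√y − √12| < eps.
Rationalise: √y − √12 = (y − 12)/(√y + √12), so |√y − √12| = |y − 12|/(√y + √12).
Restrict delta ≤ 12 so that |y − 12| < 12 forces y > 0, and then √y + √12 > √12.
Hence |√y − √12| < |y − 12|/√12, which is < eps once |y − 12| < √12·eps.
Take delta = min(12, √12·eps). If 0 < |y − 12| < delta then y > 0 and |√y − √12| < |y − 12|/√12 < eps.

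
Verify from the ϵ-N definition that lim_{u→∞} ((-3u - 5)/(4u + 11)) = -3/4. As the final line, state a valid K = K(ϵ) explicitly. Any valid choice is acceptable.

K = (13/16)/ϵ

Let ϵ > 0. We seek K > 0 such that u > K implies |(-3u - 5)/(4u + 11) + 3/4| < ϵ.
(-3u - 5)/(4u + 11) + 3/4 = (4(-3u - 5) − (-3)(4u + 11)) / (4(4u + 11)) = 13/(4(4u + 11)).
For u > 0 we have 4u + 11 > 4u, so |(-3u - 5)/(4u + 11) + 3/4| = 13/(4(4u + 11)) < 13/(4·4u) = (13/16)/u.
Thus |(-3u - 5)/(4u + 11) + 3/4| < ϵ whenever u > (13/16)/ϵ.
Take K = (13/16)/ϵ. If u > K then |(-3u - 5)/(4u + 11) + 3/4| < (13/16)/u < ϵ.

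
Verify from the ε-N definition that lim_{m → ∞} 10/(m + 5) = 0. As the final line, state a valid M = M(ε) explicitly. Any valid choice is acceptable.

M = 10/ε

Let ε > 0 be given. For m ≥ 1, |10/(m + 5) − 0| = 10/(m + 5) ≤ 10/m.
We need 10/m < ε, i.e. m > 10/ε.
Take M = 10/ε. If m > M then |10/(m + 5)| ≤ 10/m < ε.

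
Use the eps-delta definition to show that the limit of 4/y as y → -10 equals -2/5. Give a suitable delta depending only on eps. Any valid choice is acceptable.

Let eps > 0. We seek delta > 0 such that 0 < |y + 10| < delta implies |4/y + 2/5| < eps.
|4/y + 2/5| = 4·|-10 − y|/(10·|y|) = 4|y + 10|/(10|y|).
Require delta ≤ 5 so that |y| > 10 − 5 = 5, hence 10|y| > 50.
Then |4/y + 2/5| < 4|y + 10|/50, which is < eps when |y + 10| < (25/2)eps.
Take delta = min(5, (25/2)eps). Then 0 < |y + 10| < delta gives both |y + 10| < 5 and |y + 10| < (25/2)eps, so |4/y + 2/5| < eps.

delta = min(5, (25/2)eps)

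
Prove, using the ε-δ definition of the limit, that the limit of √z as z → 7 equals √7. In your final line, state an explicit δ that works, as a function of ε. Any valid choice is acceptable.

δ = min(7, √7·ε)

Let ε > 0. We want δ > 0 such that 0 < |z − 7| < δ implies |√z − √7| < ε.
Rationalise: √z − √7 = (z − 7)/(√z + √7), so |√z − √7| = |z − 7|/(√z + √7).
Restrict δ ≤ 7 so that |z − 7| < 7 forces z > 0, and then √z + √7 > √7.
Hence |√z − √7| < |z − 7|/√7, which is < ε once |z − 7| < √7·ε.
Take δ = min(7, √7·ε). If 0 < |z − 7| < δ then z > 0 and |√z − √7| < |z − 7|/√7 < ε.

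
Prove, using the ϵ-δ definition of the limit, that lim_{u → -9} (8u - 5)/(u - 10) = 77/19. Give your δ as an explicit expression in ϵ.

Let ϵ > 0 be given. We want δ > 0 with 0 < |u + 9| < δ ⇒ |(8u - 5)/(u - 10) − (77/19)| < ϵ.
Combining over a common denominator, (8u - 5)/(u - 10) − (77/19) = [(8u - 5)·(-19) − (-77)·(u - 10)] / [(-19)·(u - 10)] = -75(u + 9) / ((-19)(u - 10)).
So |(8u - 5)/(u - 10) − (77/19)| = 75|u + 9| / (19·|u − 10|).
Restrict δ ≤ 19/2. Then |u + 9| < 19/2 gives |u − 10| = |(u + 9) + (-19)| ≥ 19 − 19/2 = 19/2.
Hence |(8u - 5)/(u - 10) − (77/19)| < 75|u + 9|/(19·(19/2)) = (150/361)|u + 9|, which is < ϵ once |u + 9| < (361/150)ϵ.
Take δ = min(19/2, (361/150)ϵ). Then 0 < |u + 9| < δ forces both bounds, so |(8u - 5)/(u - 10) − (77/19)| < ϵ.

δ = min(19/2, (361/150)ϵ)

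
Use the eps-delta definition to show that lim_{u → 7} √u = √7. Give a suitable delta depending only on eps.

Let eps > 0. We want delta > 0 such that 0 < |u − 7| < delta implies |√u − √7| < eps.
Rationalise: √u − √7 = (u − 7)/(√u + √7), so |√u − √7| = |u − 7|/(√u + √7).
Restrict delta ≤ 7 so that |u − 7| < 7 forces u > 0, and then √u + √7 > √7.
Hence |√u − √7| < |u − 7|/√7, which is < eps once |u − 7| < √7·eps.
Take delta = min(7, √7·eps). If 0 < |u − 7| < delta then u > 0 and |√u − √7| < |u − 7|/√7 < eps.

delta = min(7, √7·eps)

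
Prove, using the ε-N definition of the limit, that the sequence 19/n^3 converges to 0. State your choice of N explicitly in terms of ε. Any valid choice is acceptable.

N = (19/ε)^{1/3}

Let ε > 0 be given. For n ≥ 1, |19/n^3 − 0| = 19/n^3.
19/n^3 < ε ⇔ n^3 > 19/ε ⇔ n > (19/ε)^{1/3}.
Take N = (19/ε)^{1/3}. Then n > N implies 19/n^3 < ε.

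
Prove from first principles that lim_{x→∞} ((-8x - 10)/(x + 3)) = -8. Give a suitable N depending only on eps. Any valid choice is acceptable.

Let eps > 0 be given. We seek N > 0 such that x > N implies |(-8x - 10)/(x + 3) + 8| < eps.
(-8x - 10)/(x + 3) + 8 = ((-8x - 10) − (-8)(x + 3)) / ((x + 3)) = 14/((x + 3)).
For x > 0 we have x + 3 > x, so |(-8x - 10)/(x + 3) + 8| = 14/((x + 3)) < 14/(x) = 14/x.
Thus |(-8x - 10)/(x + 3) + 8| < eps whenever x > 14/eps.
Take N = 14/eps. If x > N then |(-8x - 10)/(x + 3) + 8| < 14/x < eps.

N = 14/eps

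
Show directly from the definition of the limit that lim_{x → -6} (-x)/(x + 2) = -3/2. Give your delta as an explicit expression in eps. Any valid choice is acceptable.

delta = min(2, 4eps)

Let eps > 0. We want delta > 0 with 0 < |x + 6| < delta ⇒ |(-x)/(x + 2) + 3/2| < eps.
Combining over a common denominator, (-x)/(x + 2) + 3/2 = [(-x)·(-4) − 6·(x + 2)] / [(-4)·(x + 2)] = -2(x + 6) / ((-4)(x + 2)).
So |(-x)/(x + 2) + 3/2| = 2|x + 6| / (4·|x + 2|).
Restrict delta ≤ 2. Then |x + 6| < 2 gives |x + 2| = |(x + 6) + (-4)| ≥ 4 − 2 = 2.
Hence |(-x)/(x + 2) + 3/2| < 2|x + 6|/(4·2) = (1/4)|x + 6|, which is < eps once |x + 6| < 4eps.
Take delta = min(2, 4eps). Then 0 < |x + 6| < delta forces both bounds, so |(-x)/(x + 2) + 3/2| < eps.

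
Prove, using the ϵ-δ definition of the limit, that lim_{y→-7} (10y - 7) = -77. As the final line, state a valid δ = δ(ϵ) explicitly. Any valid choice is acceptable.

δ = ϵ/10

Suppose ϵ > 0. We need δ > 0 so that 0 < |y + 7| < δ implies |(10y - 7) + 77| < ϵ.
Since (10y - 7) + 77 = 10(y + 7), we have |(10y - 7) + 77| = 10|y + 7|.
Thus it suffices that |y + 7| < ϵ/10.
Choosing δ = ϵ/10 gives |(10y - 7) + 77| = 10|y + 7| < ϵ whenever |y + 7| < δ.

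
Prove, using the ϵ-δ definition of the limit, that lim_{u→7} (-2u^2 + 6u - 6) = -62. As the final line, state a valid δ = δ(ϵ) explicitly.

Let ϵ > 0. We want δ > 0 such that 0 < |u − 7| < δ implies |(-2u^2 + 6u - 6) + 62| < ϵ.
(-2u^2 + 6u - 6) + 62 = -2u^2 + 6u + 56 = (u − 7)(-2u - 8).
So |(-2u^2 + 6u - 6) + 62| = |u − 7|·|-2u - 8|.
Assume first that |u − 7| < 2, so |u| < 9. Then |-2u - 8| ≤ 2·9 + 8 = 26.
Hence |(-2u^2 + 6u - 6) + 62| ≤ 26|u − 7| < ϵ provided |u − 7| < ϵ/26.
Take δ = min(2, ϵ/26). Then 0 < |u − 7| < δ gives both |u − 7| < 2 and |u − 7| < ϵ/26, so |(-2u^2 + 6u - 6) + 62| < ϵ.

δ = min(2, ϵ/26)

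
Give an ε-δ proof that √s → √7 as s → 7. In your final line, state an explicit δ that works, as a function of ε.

Let ε > 0. We want δ > 0 such that 0 < |s − 7| < δ implies |√s − √7| < ε.
Rationalise: √s − √7 = (s − 7)/(√s + √7), so |√s − √7| = |s − 7|/(√s + √7).
Restrict δ ≤ 7 so that |s − 7| < 7 forces s > 0, and then √s + √7 > √7.
Hence |√s − √7| < |s − 7|/√7, which is < ε once |s − 7| < √7·ε.
Take δ = min(7, √7·ε). If 0 < |s − 7| < δ then s > 0 and |√s − √7| < |s − 7|/√7 < ε.

δ = min(7, √7·ε)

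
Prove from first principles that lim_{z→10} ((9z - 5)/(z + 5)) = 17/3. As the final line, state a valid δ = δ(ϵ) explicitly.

Let ϵ > 0. We want δ > 0 with 0 < |z − 10| < δ ⇒ |(9z - 5)/(z + 5) − (17/3)| < ϵ.
Combining over a common denominator, (9z - 5)/(z + 5) − (17/3) = [(9z - 5)·15 − 85·(z + 5)] / [15·(z + 5)] = 50(z − 10) / (15(z + 5)).
So |(9z - 5)/(z + 5) − (17/3)| = 50|z − 10| / (15·|z + 5|).
Require δ ≤ 15/2, so |z + 5| ≥ |15| − |z − 10| > 15 − 15/2 = 15/2.
Hence |(9z - 5)/(z + 5) − (17/3)| < 50|z − 10|/(15·(15/2)) = (4/9)|z − 10|, which is < ϵ once |z − 10| < (9/4)ϵ.
Take δ = min(15/2, (9/4)ϵ). Then 0 < |z − 10| < δ forces both bounds, so |(9z - 5)/(z + 5) − (17/3)| < ϵ.

δ = min(15/2, (9/4)ϵ)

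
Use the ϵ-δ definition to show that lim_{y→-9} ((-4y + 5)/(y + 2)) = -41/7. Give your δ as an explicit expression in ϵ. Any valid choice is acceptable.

δ = min(7/2, (49/26)ϵ)

Let ϵ > 0. We want δ > 0 with 0 < |y + 9| < δ ⇒ |(-4y + 5)/(y + 2) + 41/7| < ϵ.
Combining over a common denominator, (-4y + 5)/(y + 2) + 41/7 = [(-4y + 5)·(-7) − 41·(y + 2)] / [(-7)·(y + 2)] = -13(y + 9) / ((-7)(y + 2)).
So |(-4y + 5)/(y + 2) + 41/7| = 13|y + 9| / (7·|y + 2|).
Restrict δ ≤ 7/2. Then |y + 9| < 7/2 gives |y + 2| = |(y + 9) + (-7)| ≥ 7 − 7/2 = 7/2.
Hence |(-4y + 5)/(y + 2) + 41/7| < 13|y + 9|/(7·(7/2)) = (26/49)|y + 9|, which is < ϵ once |y + 9| < (49/26)ϵ.
Take δ = min(7/2, (49/26)ϵ). Then 0 < |y + 9| < δ forces both bounds, so |(-4y + 5)/(y + 2) + 41/7| < ϵ.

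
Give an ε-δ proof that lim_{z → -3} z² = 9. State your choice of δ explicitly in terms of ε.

δ = min(1, ε/7)

Let ε > 0. We seek δ > 0 with 0 < |z + 3| < δ ⇒ |z² − 9| < ε.
Factor: z² − 9 = (z + 3)(z - 3), so |z² − 9| = |z + 3|·|z - 3|.
Restrict δ ≤ 1. Then |z + 3| < 1 gives |z| < 4, so by the triangle inequality |z - 3| ≤ 4 + 3 = 7.
Hence |z² − 9| ≤ 7|z + 3|, which is < ε once |z + 3| < ε/7.
Take δ = min(1, ε/7). If 0 < |z + 3| < δ then both bounds hold and |z² − 9| ≤ 7|z + 3| < 7·(ε/7) = ε.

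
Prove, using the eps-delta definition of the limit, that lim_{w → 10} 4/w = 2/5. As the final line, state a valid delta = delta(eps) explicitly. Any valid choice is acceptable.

Let eps > 0 be given. We seek delta > 0 such that 0 < |w − 10| < delta implies |4/w − (2/5)| < eps.
|4/w − (2/5)| = 4·|10 − w|/(10·|w|) = 4|w − 10|/(10|w|).
Require delta ≤ 5 so that |w| > 10 − 5 = 5, hence 10|w| > 50.
Then |4/w − (2/5)| < 4|w − 10|/50, which is < eps when |w − 10| < (25/2)eps.
Take delta = min(5, (25/2)eps). Then 0 < |w − 10| < delta gives both |w − 10| < 5 and |w − 10| < (25/2)eps, so |4/w − (2/5)| < eps.

delta = min(5, (25/2)eps)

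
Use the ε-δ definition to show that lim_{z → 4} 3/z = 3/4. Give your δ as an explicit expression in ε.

Fix ε > 0. We seek δ > 0 such that 0 < |z − 4| < δ implies |3/z − (3/4)| < ε.
|3/z − (3/4)| = 3·|4 − z|/(4·|z|) = 3|z − 4|/(4|z|).
Restrict δ ≤ 2. Then |z − 4| < 2 gives |z| > 2, so 4|z| > 8.
Then |3/z − (3/4)| < 3|z − 4|/8, which is < ε when |z − 4| < (8/3)ε.
Take δ = min(2, (8/3)ε). Then 0 < |z − 4| < δ gives both |z − 4| < 2 and |z − 4| < (8/3)ε, so |3/z − (3/4)| < ε.

δ = min(2, (8/3)ε)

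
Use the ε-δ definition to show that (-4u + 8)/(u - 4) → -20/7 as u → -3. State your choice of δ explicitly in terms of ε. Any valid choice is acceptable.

Fix ε > 0. We want δ > 0 with 0 < |u + 3| < δ ⇒ |(-4u + 8)/(u - 4) + 20/7| < ε.
Combining over a common denominator, (-4u + 8)/(u - 4) + 20/7 = [(-4u + 8)·(-7) − 20·(u - 4)] / [(-7)·(u - 4)] = 8(u + 3) / ((-7)(u - 4)).
So |(-4u + 8)/(u - 4) + 20/7| = 8|u + 3| / (7·|u − 4|).
Require δ ≤ 7/2, so |u − 4| ≥ |-7| − |u + 3| > 7 − 7/2 = 7/2.
Hence |(-4u + 8)/(u - 4) + 20/7| < 8|u + 3|/(7·(7/2)) = (16/49)|u + 3|, which is < ε once |u + 3| < (49/16)ε.
Take δ = min(7/2, (49/16)ε). Then 0 < |u + 3| < δ forces both bounds, so |(-4u + 8)/(u - 4) + 20/7| < ε.

δ = min(7/2, (49/16)ε)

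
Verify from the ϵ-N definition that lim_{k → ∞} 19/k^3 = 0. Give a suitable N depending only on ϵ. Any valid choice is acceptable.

N = (19/ϵ)^{1/3}

Let ϵ > 0 be given. For k ≥ 1, |19/k^3 − 0| = 19/k^3.
19/k^3 < ϵ ⇔ k^3 > 19/ϵ ⇔ k > (19/ϵ)^{1/3}.
Take N = (19/ϵ)^{1/3}. Then k > N implies 19/k^3 < ϵ.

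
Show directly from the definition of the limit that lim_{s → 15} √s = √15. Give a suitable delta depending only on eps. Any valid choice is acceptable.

delta = min(15, √15·eps)

Let eps > 0 be given. We want delta > 0 such that 0 < |s − 15| < delta implies |√s − √15| < eps.
Multiplying by the conjugate, |√s − √15| = |s − 15|/(√s + √15).
Restrict delta ≤ 15 so that |s − 15| < 15 forces s > 0, and then √s + √15 > √15.
Hence |√s − √15| < |s − 15|/√15, which is < eps once |s − 15| < √15·eps.
Take delta = min(15, √15·eps). If 0 < |s − 15| < delta then s > 0 and |√s − √15| < |s − 15|/√15 < eps.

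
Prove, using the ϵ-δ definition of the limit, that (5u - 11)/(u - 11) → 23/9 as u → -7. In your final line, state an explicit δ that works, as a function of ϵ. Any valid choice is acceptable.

δ = min(9, (81/22)ϵ)

Suppose ϵ > 0. We want δ > 0 with 0 < |u + 7| < δ ⇒ |(5u - 11)/(u - 11) − (23/9)| < ϵ.
Combining over a common denominator, (5u - 11)/(u - 11) − (23/9) = [(5u - 11)·(-18) − (-46)·(u - 11)] / [(-18)·(u - 11)] = -44(u + 7) / ((-18)(u - 11)).
So |(5u - 11)/(u - 11) − (23/9)| = 44|u + 7| / (18·|u − 11|).
Require δ ≤ 9, so |u − 11| ≥ |-18| − |u + 7| > 18 − 9 = 9.
Hence |(5u - 11)/(u - 11) − (23/9)| < 44|u + 7|/(18·9) = (22/81)|u + 7|, which is < ϵ once |u + 7| < (81/22)ϵ.
Take δ = min(9, (81/22)ϵ). Then 0 < |u + 7| < δ forces both bounds, so |(5u - 11)/(u - 11) − (23/9)| < ϵ.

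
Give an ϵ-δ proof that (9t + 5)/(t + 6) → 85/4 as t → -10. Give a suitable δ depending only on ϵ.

δ = min(2, (8/49)ϵ)

Suppose ϵ > 0. We want δ > 0 with 0 < |t + 10| < δ ⇒ |(9t + 5)/(t + 6) − (85/4)| < ϵ.
Combining over a common denominator, (9t + 5)/(t + 6) − (85/4) = [(9t + 5)·(-4) − (-85)·(t + 6)] / [(-4)·(t + 6)] = 49(t + 10) / ((-4)(t + 6)).
So |(9t + 5)/(t + 6) − (85/4)| = 49|t + 10| / (4·|t + 6|).
Restrict δ ≤ 2. Then |t + 10| < 2 gives |t + 6| = |(t + 10) + (-4)| ≥ 4 − 2 = 2.
Hence |(9t + 5)/(t + 6) − (85/4)| < 49|t + 10|/(4·2) = (49/8)|t + 10|, which is < ϵ once |t + 10| < (8/49)ϵ.
Take δ = min(2, (8/49)ϵ). Then 0 < |t + 10| < δ forces both bounds, so |(9t + 5)/(t + 6) − (85/4)| < ϵ.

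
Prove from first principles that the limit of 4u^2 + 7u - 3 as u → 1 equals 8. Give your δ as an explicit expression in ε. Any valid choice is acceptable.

Let ε > 0. We want δ > 0 such that 0 < |u − 1| < δ implies |(4u^2 + 7u - 3) − 8| < ε.
(4u^2 + 7u - 3) − 8 = 4u^2 + 7u - 11 = (u − 1)(4u + 11).
So |(4u^2 + 7u - 3) − 8| = |u − 1|·|4u + 11|.
Assume first that |u − 1| < 1, so |u| < 2. Then |4u + 11| ≤ 4·2 + 11 = 19.
Hence |(4u^2 + 7u - 3) − 8| ≤ 19|u − 1| < ε provided |u − 1| < ε/19.
Take δ = min(1, ε/19). Then 0 < |u − 1| < δ gives both |u − 1| < 1 and |u − 1| < ε/19, so |(4u^2 + 7u - 3) − 8| < ε.

δ = min(1, ε/19)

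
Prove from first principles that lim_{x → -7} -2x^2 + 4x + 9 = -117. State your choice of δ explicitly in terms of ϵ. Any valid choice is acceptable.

Let ϵ > 0 be given. We want δ > 0 such that 0 < |x + 7| < δ implies |(-2x^2 + 4x + 9) + 117| < ϵ.
(-2x^2 + 4x + 9) + 117 = -2x^2 + 4x + 126 = (x + 7)(-2x + 18).
So |(-2x^2 + 4x + 9) + 117| = |x + 7|·|-2x + 18|.
Require δ ≤ 1. Then |x + 7| < 1 gives |x| < 8, and by the triangle inequality |-2x + 18| ≤ 2·8 + 18 = 34.
Hence |(-2x^2 + 4x + 9) + 117| ≤ 34|x + 7| < ϵ provided |x + 7| < ϵ/34.
Choosing δ = min(1, ϵ/34) ensures both conditions, hence |(-2x^2 + 4x + 9) + 117| < ϵ.

δ = min(1, ϵ/34)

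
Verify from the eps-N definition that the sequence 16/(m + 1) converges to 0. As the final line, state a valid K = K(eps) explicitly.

Let eps > 0 be given. For m ≥ 1, |16/(m + 1) − 0| = 16/(m + 1) ≤ 16/m.
We need 16/m < eps, i.e. m > 16/eps.
Take K = 16/eps. If m > K then |16/(m + 1)| ≤ 16/m < eps.

K = 16/eps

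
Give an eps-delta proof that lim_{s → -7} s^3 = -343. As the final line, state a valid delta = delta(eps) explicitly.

Fix eps > 0. We seek delta > 0 with 0 < |s + 7| < delta ⇒ |s^3 + 343| < eps.
Factor: s^3 + 343 = (s + 7)(s^2 - 7s + 49), so |s^3 + 343| = |s + 7|·|s^2 - 7s + 49|.
Impose delta ≤ 1 so that |s| < 8; then |s^2 - 7s + 49| ≤ 169.
Hence |s^3 + 343| ≤ 169|s + 7|, which is < eps once |s + 7| < eps/169.
Take delta = min(1, eps/169). If 0 < |s + 7| < delta then both bounds hold and |s^3 + 343| ≤ 169|s + 7| < 169·(eps/169) = eps.

delta = min(1, eps/169)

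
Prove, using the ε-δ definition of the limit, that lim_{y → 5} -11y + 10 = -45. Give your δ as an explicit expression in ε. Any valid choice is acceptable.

Let ε > 0. We need δ > 0 so that 0 < |y − 5| < δ implies |(-11y + 10) + 45| < ε.
Since (-11y + 10) + 45 = -11(y − 5), we have |(-11y + 10) + 45| = 11|y − 5|.
So 11|y − 5| < ε exactly when |y − 5| < ε/11.
Choosing δ = ε/11 gives |(-11y + 10) + 45| = 11|y − 5| < ε whenever |y − 5| < δ.

δ = ε/11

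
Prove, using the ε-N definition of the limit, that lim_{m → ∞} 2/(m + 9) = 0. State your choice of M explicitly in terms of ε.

Suppose ε > 0. For m ≥ 1, |2/(m + 9) − 0| = 2/(m + 9) ≤ 2/m.
We need 2/m < ε, i.e. m > 2/ε.
Take M = 2/ε. If m > M then |2/(m + 9)| ≤ 2/m < ε.

M = 2/ε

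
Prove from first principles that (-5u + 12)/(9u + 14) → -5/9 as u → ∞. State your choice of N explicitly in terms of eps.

N = (178/81)/eps

Let eps > 0 be given. We seek N > 0 such that u > N implies |(-5u + 12)/(9u + 14) + 5/9| < eps.
(-5u + 12)/(9u + 14) + 5/9 = (9(-5u + 12) − (-5)(9u + 14)) / (9(9u + 14)) = 178/(9(9u + 14)).
For u > 0 we have 9u + 14 > 9u, so |(-5u + 12)/(9u + 14) + 5/9| = 178/(9(9u + 14)) < 178/(9·9u) = (178/81)/u.
Thus |(-5u + 12)/(9u + 14) + 5/9| < eps whenever u > (178/81)/eps.
Take N = (178/81)/eps. If u > N then |(-5u + 12)/(9u + 14) + 5/9| < (178/81)/u < eps.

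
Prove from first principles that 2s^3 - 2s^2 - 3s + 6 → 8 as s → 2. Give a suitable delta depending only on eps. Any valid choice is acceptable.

Let eps > 0. We want delta > 0 such that 0 < |s − 2| < delta implies |(2s^3 - 2s^2 - 3s + 6) − 8| < eps.
(2s^3 - 2s^2 - 3s + 6) − 8 = 2s^3 - 2s^2 - 3s - 2 = (s − 2)(2s^2 + 2s + 1).
So |(2s^3 - 2s^2 - 3s + 6) − 8| = |s − 2|·|2s^2 + 2s + 1|.
Require delta ≤ 2. Then |s − 2| < 2 gives |s| < 4, and by the triangle inequality |2s^2 + 2s + 1| ≤ 2·4^2 + 2·4 + 1 = 41.
Hence |(2s^3 - 2s^2 - 3s + 6) − 8| ≤ 41|s − 2| < eps provided |s − 2| < eps/41.
Choosing delta = min(2, eps/41) ensures both conditions, hence |(2s^3 - 2s^2 - 3s + 6) − 8| < eps.

delta = min(2, eps/41)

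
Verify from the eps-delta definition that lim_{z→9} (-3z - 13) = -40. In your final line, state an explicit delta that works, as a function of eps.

delta = eps/3

Let eps > 0. We need delta > 0 so that 0 < |z − 9| < delta implies |(-3z - 13) + 40| < eps.
Since (-3z - 13) + 40 = -3(z − 9), we have |(-3z - 13) + 40| = 3|z − 9|.
Thus it suffices that |z − 9| < eps/3.
Choosing delta = eps/3 gives |(-3z - 13) + 40| = 3|z − 9| < eps whenever |z − 9| < delta.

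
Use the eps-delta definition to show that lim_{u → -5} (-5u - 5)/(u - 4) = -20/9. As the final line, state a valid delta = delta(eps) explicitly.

Let eps > 0. We want delta > 0 with 0 < |u + 5| < delta ⇒ |(-5u - 5)/(u - 4) + 20/9| < eps.
Combining over a common denominator, (-5u - 5)/(u - 4) + 20/9 = [(-5u - 5)·(-9) − 20·(u - 4)] / [(-9)·(u - 4)] = 25(u + 5) / ((-9)(u - 4)).
So |(-5u - 5)/(u - 4) + 20/9| = 25|u + 5| / (9·|u − 4|).
Restrict delta ≤ 9/2. Then |u + 5| < 9/2 gives |u − 4| = |(u + 5) + (-9)| ≥ 9 − 9/2 = 9/2.
Hence |(-5u - 5)/(u - 4) + 20/9| < 25|u + 5|/(9·(9/2)) = (50/81)|u + 5|, which is < eps once |u + 5| < (81/50)eps.
Take delta = min(9/2, (81/50)eps). Then 0 < |u + 5| < delta forces both bounds, so |(-5u - 5)/(u - 4) + 20/9| < eps.

delta = min(9/2, (81/50)eps)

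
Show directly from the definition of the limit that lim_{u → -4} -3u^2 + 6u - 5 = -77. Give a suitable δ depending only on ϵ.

Fix ϵ > 0. We want δ > 0 such that 0 < |u + 4| < δ implies |(-3u^2 + 6u - 5) + 77| < ϵ.
(-3u^2 + 6u - 5) + 77 = -3u^2 + 6u + 72 = (u + 4)(-3u + 18).
So |(-3u^2 + 6u - 5) + 77| = |u + 4|·|-3u + 18|.
Require δ ≤ 1. Then |u + 4| < 1 gives |u| < 5, and by the triangle inequality |-3u + 18| ≤ 3·5 + 18 = 33.
Hence |(-3u^2 + 6u - 5) + 77| ≤ 33|u + 4| < ϵ provided |u + 4| < ϵ/33.
Choosing δ = min(1, ϵ/33) ensures both conditions, hence |(-3u^2 + 6u - 5) + 77| < ϵ.

δ = min(1, ϵ/33)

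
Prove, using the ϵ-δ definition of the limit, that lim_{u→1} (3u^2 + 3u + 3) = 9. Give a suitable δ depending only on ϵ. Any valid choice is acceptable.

δ = min(2, ϵ/15)

Let ϵ > 0 be given. We want δ > 0 such that 0 < |u − 1| < δ implies |(3u^2 + 3u + 3) − 9| < ϵ.
(3u^2 + 3u + 3) − 9 = 3u^2 + 3u - 6 = (u − 1)(3u + 6).
So |(3u^2 + 3u + 3) − 9| = |u − 1|·|3u + 6|.
Require δ ≤ 2. Then |u − 1| < 2 gives |u| < 3, and by the triangle inequality |3u + 6| ≤ 3·3 + 6 = 15.
Hence |(3u^2 + 3u + 3) − 9| ≤ 15|u − 1| < ϵ provided |u − 1| < ϵ/15.
Choosing δ = min(2, ϵ/15) ensures both conditions, hence |(3u^2 + 3u + 3) − 9| < ϵ.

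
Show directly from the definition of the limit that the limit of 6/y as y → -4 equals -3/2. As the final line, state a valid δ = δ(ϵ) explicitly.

Let ϵ > 0 be given. We seek δ > 0 such that 0 < |y + 4| < δ implies |6/y + 3/2| < ϵ.
|6/y + 3/2| = 6·|-4 − y|/(4·|y|) = 6|y + 4|/(4|y|).
Require δ ≤ 2 so that |y| > 4 − 2 = 2, hence 4|y| > 8.
Then |6/y + 3/2| < 6|y + 4|/8, which is < ϵ when |y + 4| < (4/3)ϵ.
Take δ = min(2, (4/3)ϵ). Then 0 < |y + 4| < δ gives both |y + 4| < 2 and |y + 4| < (4/3)ϵ, so |6/y + 3/2| < ϵ.

δ = min(2, (4/3)ϵ)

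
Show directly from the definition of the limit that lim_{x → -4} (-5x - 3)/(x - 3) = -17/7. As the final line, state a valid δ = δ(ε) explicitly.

Let ε > 0 be given. We want δ > 0 with 0 < |x + 4| < δ ⇒ |(-5x - 3)/(x - 3) + 17/7| < ε.
Combining over a common denominator, (-5x - 3)/(x - 3) + 17/7 = [(-5x - 3)·(-7) − 17·(x - 3)] / [(-7)·(x - 3)] = 18(x + 4) / ((-7)(x - 3)).
So |(-5x - 3)/(x - 3) + 17/7| = 18|x + 4| / (7·|x − 3|).
Restrict δ ≤ 7/2. Then |x + 4| < 7/2 gives |x − 3| = |(x + 4) + (-7)| ≥ 7 − 7/2 = 7/2.
Hence |(-5x - 3)/(x - 3) + 17/7| < 18|x + 4|/(7·(7/2)) = (36/49)|x + 4|, which is < ε once |x + 4| < (49/36)ε.
Take δ = min(7/2, (49/36)ε). Then 0 < |x + 4| < δ forces both bounds, so |(-5x - 3)/(x - 3) + 17/7| < ε.

δ = min(7/2, (49/36)ε)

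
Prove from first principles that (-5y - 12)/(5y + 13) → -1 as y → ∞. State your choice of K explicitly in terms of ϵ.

Suppose ϵ > 0. We seek K > 0 such that y > K implies |(-5y - 12)/(5y + 13) + 1| < ϵ.
(-5y - 12)/(5y + 13) + 1 = (5(-5y - 12) − (-5)(5y + 13)) / (5(5y + 13)) = 5/(5(5y + 13)).
For y > 0 we have 5y + 13 > 5y, so |(-5y - 12)/(5y + 13) + 1| = 5/(5(5y + 13)) < 5/(5·5y) = (1/5)/y.
Thus |(-5y - 12)/(5y + 13) + 1| < ϵ whenever y > (1/5)/ϵ.
Take K = (1/5)/ϵ. If y > K then |(-5y - 12)/(5y + 13) + 1| < (1/5)/y < ϵ.

K = (1/5)/ϵ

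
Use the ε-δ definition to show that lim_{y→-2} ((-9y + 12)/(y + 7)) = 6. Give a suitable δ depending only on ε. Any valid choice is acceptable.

Suppose ε > 0. We want δ > 0 with 0 < |y + 2| < δ ⇒ |(-9y + 12)/(y + 7) − 6| < ε.
Combining over a common denominator, (-9y + 12)/(y + 7) − 6 = [(-9y + 12)·5 − 30·(y + 7)] / [5·(y + 7)] = -75(y + 2) / (5(y + 7)).
So |(-9y + 12)/(y + 7) − 6| = 75|y + 2| / (5·|y + 7|).
Restrict δ ≤ 5/2. Then |y + 2| < 5/2 gives |y + 7| = |(y + 2) + 5| ≥ 5 − 5/2 = 5/2.
Hence |(-9y + 12)/(y + 7) − 6| < 75|y + 2|/(5·(5/2)) = 6|y + 2|, which is < ε once |y + 2| < (1/6)ε.
Take δ = min(5/2, (1/6)ε). Then 0 < |y + 2| < δ forces both bounds, so |(-9y + 12)/(y + 7) − 6| < ε.

δ = min(5/2, (1/6)ε)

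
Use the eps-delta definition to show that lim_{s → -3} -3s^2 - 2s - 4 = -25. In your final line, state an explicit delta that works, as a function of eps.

delta = min(1, eps/19)

Let eps > 0 be given. We want delta > 0 such that 0 < |s + 3| < delta implies |(-3s^2 - 2s - 4) + 25| < eps.
(-3s^2 - 2s - 4) + 25 = -3s^2 - 2s + 21 = (s + 3)(-3s + 7).
So |(-3s^2 - 2s - 4) + 25| = |s + 3|·|-3s + 7|.
Assume first that |s + 3| < 1, so |s| < 4. Then |-3s + 7| ≤ 3·4 + 7 = 19.
Hence |(-3s^2 - 2s - 4) + 25| ≤ 19|s + 3| < eps provided |s + 3| < eps/19.
Choosing delta = min(1, eps/19) ensures both conditions, hence |(-3s^2 - 2s - 4) + 25| < eps.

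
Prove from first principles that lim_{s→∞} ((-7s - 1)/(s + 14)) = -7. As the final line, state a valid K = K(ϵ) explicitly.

Fix ϵ > 0. We seek K > 0 such that s > K implies |(-7s - 1)/(s + 14) + 7| < ϵ.
(-7s - 1)/(s + 14) + 7 = ((-7s - 1) − (-7)(s + 14)) / ((s + 14)) = 97/((s + 14)).
For s > 0 we have s + 14 > s, so |(-7s - 1)/(s + 14) + 7| = 97/((s + 14)) < 97/(s) = 97/s.
Thus |(-7s - 1)/(s + 14) + 7| < ϵ whenever s > 97/ϵ.
Take K = 97/ϵ. If s > K then |(-7s - 1)/(s + 14) + 7| < 97/s < ϵ.

K = 97/ϵ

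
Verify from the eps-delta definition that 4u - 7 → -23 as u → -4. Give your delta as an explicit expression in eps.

Suppose eps > 0. We need delta > 0 so that 0 < |u + 4| < delta implies |(4u - 7) + 23| < eps.
Since (4u - 7) + 23 = 4(u + 4), we have |(4u - 7) + 23| = 4|u + 4|.
So 4|u + 4| < eps exactly when |u + 4| < eps/4.
Choosing delta = eps/4 gives |(4u - 7) + 23| = 4|u + 4| < eps whenever |u + 4| < delta.

delta = eps/4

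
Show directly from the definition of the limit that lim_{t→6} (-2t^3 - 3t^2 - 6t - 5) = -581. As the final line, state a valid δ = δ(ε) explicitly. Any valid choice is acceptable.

Suppose ε > 0. We want δ > 0 such that 0 < |t − 6| < δ implies |(-2t^3 - 3t^2 - 6t - 5) + 581| < ε.
(-2t^3 - 3t^2 - 6t - 5) + 581 = -2t^3 - 3t^2 - 6t + 576 = (t − 6)(-2t^2 - 15t - 96).
So |(-2t^3 - 3t^2 - 6t - 5) + 581| = |t − 6|·|-2t^2 - 15t - 96|.
Require δ ≤ 1. Then |t − 6| < 1 gives |t| < 7, and by the triangle inequality |-2t^2 - 15t - 96| ≤ 2·7^2 + 15·7 + 96 = 299.
Hence |(-2t^3 - 3t^2 - 6t - 5) + 581| ≤ 299|t − 6| < ε provided |t − 6| < ε/299.
Choosing δ = min(1, ε/299) ensures both conditions, hence |(-2t^3 - 3t^2 - 6t - 5) + 581| < ε.

δ = min(1, ε/299)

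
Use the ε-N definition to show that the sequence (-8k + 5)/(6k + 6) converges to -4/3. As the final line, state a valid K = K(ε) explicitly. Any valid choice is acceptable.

Let ε > 0 be given. For k ≥ 1, |(-8k + 5)/(6k + 6) + 4/3| = |78|/(6(6k + 6)) = 78/(6(6k + 6)).
Since 6k + 6 ≥ 6k for k ≥ 1, this is ≤ 78/(6·6k) = (13/6)/k.
So |(-8k + 5)/(6k + 6) + 4/3| < ε whenever k > (13/6)/ε.
Take K = (13/6)/ε. If k > K then |(-8k + 5)/(6k + 6) + 4/3| ≤ (13/6)/k < ε.

K = (13/6)/ε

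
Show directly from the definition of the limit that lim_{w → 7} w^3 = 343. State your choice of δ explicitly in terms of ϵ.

Let ϵ > 0 be given. We seek δ > 0 with 0 < |w − 7| < δ ⇒ |w^3 − 343| < ϵ.
Factor: w^3 − 343 = (w − 7)(w^2 + 7w + 49), so |w^3 − 343| = |w − 7|·|w^2 + 7w + 49|.
Impose δ ≤ 1 so that |w| < 8; then |w^2 + 7w + 49| ≤ 169.
Hence |w^3 − 343| ≤ 169|w − 7|, which is < ϵ once |w − 7| < ϵ/169.
Take δ = min(1, ϵ/169). If 0 < |w − 7| < δ then both bounds hold and |w^3 − 343| ≤ 169|w − 7| < 169·(ϵ/169) = ϵ.

δ = min(1, ϵ/169)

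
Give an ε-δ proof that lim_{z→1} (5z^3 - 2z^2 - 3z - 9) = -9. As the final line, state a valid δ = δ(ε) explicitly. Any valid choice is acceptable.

Suppose ε > 0. We want δ > 0 such that 0 < |z − 1| < δ implies |(5z^3 - 2z^2 - 3z - 9) + 9| < ε.
(5z^3 - 2z^2 - 3z - 9) + 9 = 5z^3 - 2z^2 - 3z = (z − 1)(5z^2 + 3z).
So |(5z^3 - 2z^2 - 3z - 9) + 9| = |z − 1|·|5z^2 + 3z|.
Require δ ≤ 2. Then |z − 1| < 2 gives |z| < 3, and by the triangle inequality |5z^2 + 3z| ≤ 5·3^2 + 3·3 = 54.
Hence |(5z^3 - 2z^2 - 3z - 9) + 9| ≤ 54|z − 1| < ε provided |z − 1| < ε/54.
Choosing δ = min(2, ε/54) ensures both conditions, hence |(5z^3 - 2z^2 - 3z - 9) + 9| < ε.

δ = min(2, ε/54)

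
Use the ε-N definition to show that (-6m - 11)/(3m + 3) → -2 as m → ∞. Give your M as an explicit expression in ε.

Suppose ε > 0. For m ≥ 1, |(-6m - 11)/(3m + 3) + 2| = |-15|/(3(3m + 3)) = 15/(3(3m + 3)).
Since 3m + 3 ≥ 3m for m ≥ 1, this is ≤ 15/(3·3m) = (5/3)/m.
So |(-6m - 11)/(3m + 3) + 2| < ε whenever m > (5/3)/ε.
Take M = (5/3)/ε. If m > M then |(-6m - 11)/(3m + 3) + 2| ≤ (5/3)/m < ε.

M = (5/3)/ε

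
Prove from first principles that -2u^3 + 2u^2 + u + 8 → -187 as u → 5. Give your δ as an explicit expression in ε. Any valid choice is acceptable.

Fix ε > 0. We want δ > 0 such that 0 < |u − 5| < δ implies |(-2u^3 + 2u^2 + u + 8) + 187| < ε.
(-2u^3 + 2u^2 + u + 8) + 187 = -2u^3 + 2u^2 + u + 195 = (u − 5)(-2u^2 - 8u - 39).
So |(-2u^3 + 2u^2 + u + 8) + 187| = |u − 5|·|-2u^2 - 8u - 39|.
Require δ ≤ 1. Then |u − 5| < 1 gives |u| < 6, and by the triangle inequality |-2u^2 - 8u - 39| ≤ 2·6^2 + 8·6 + 39 = 159.
Hence |(-2u^3 + 2u^2 + u + 8) + 187| ≤ 159|u − 5| < ε provided |u − 5| < ε/159.
Take δ = min(1, ε/159). Then 0 < |u − 5| < δ gives both |u − 5| < 1 and |u − 5| < ε/159, so |(-2u^3 + 2u^2 + u + 8) + 187| < ε.

δ = min(1, ε/159)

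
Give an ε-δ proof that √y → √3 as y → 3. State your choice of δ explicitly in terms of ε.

Fix ε > 0. We want δ > 0 such that 0 < |y − 3| < δ implies |√y − √3| < ε.
Multiplying by the conjugate, |√y − √3| = |y − 3|/(√y + √3).
Restrict δ ≤ 3 so that |y − 3| < 3 forces y > 0, and then √y + √3 > √3.
Hence |√y − √3| < |y − 3|/√3, which is < ε once |y − 3| < √3·ε.
Take δ = min(3, √3·ε). If 0 < |y − 3| < δ then y > 0 and |√y − √3| < |y − 3|/√3 < ε.

δ = min(3, √3·ε)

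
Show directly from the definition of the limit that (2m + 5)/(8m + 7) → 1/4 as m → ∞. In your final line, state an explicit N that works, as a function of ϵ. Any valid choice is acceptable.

N = (13/32)/ϵ

Let ϵ > 0. For m ≥ 1, |(2m + 5)/(8m + 7) − (1/4)| = |26|/(8(8m + 7)) = 26/(8(8m + 7)).
Since 8m + 7 ≥ 8m for m ≥ 1, this is ≤ 26/(8·8m) = (13/32)/m.
So |(2m + 5)/(8m + 7) − (1/4)| < ϵ whenever m > (13/32)/ϵ.
Take N = (13/32)/ϵ. If m > N then |(2m + 5)/(8m + 7) − (1/4)| ≤ (13/32)/m < ϵ.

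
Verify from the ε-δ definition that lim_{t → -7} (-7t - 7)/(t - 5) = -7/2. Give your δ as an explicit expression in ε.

δ = min(6, (12/7)ε)

Suppose ε > 0. We want δ > 0 with 0 < |t + 7| < δ ⇒ |(-7t - 7)/(t - 5) + 7/2| < ε.
Combining over a common denominator, (-7t - 7)/(t - 5) + 7/2 = [(-7t - 7)·(-12) − 42·(t - 5)] / [(-12)·(t - 5)] = 42(t + 7) / ((-12)(t - 5)).
So |(-7t - 7)/(t - 5) + 7/2| = 42|t + 7| / (12·|t − 5|).
Require δ ≤ 6, so |t − 5| ≥ |-12| − |t + 7| > 12 − 6 = 6.
Hence |(-7t - 7)/(t - 5) + 7/2| < 42|t + 7|/(12·6) = (7/12)|t + 7|, which is < ε once |t + 7| < (12/7)ε.
Take δ = min(6, (12/7)ε). Then 0 < |t + 7| < δ forces both bounds, so |(-7t - 7)/(t - 5) + 7/2| < ε.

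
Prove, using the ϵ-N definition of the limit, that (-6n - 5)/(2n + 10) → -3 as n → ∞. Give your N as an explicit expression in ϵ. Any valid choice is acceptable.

Suppose ϵ > 0. For n ≥ 1, |(-6n - 5)/(2n + 10) + 3| = |50|/(2(2n + 10)) = 50/(2(2n + 10)).
Since 2n + 10 ≥ 2n for n ≥ 1, this is ≤ 50/(2·2n) = (25/2)/n.
So |(-6n - 5)/(2n + 10) + 3| < ϵ whenever n > (25/2)/ϵ.
Take N = (25/2)/ϵ. If n > N then |(-6n - 5)/(2n + 10) + 3| ≤ (25/2)/n < ϵ.

N = (25/2)/ϵ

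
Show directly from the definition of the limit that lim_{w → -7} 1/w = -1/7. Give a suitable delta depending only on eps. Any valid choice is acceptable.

delta = min(7/2, (49/2)eps)

Fix eps > 0. We seek delta > 0 such that 0 < |w + 7| < delta implies |1/w + 1/7| < eps.
|1/w + 1/7| = |-7 − w|/(7·|w|) = |w + 7|/(7|w|).
Restrict delta ≤ 7/2. Then |w + 7| < 7/2 gives |w| > 7/2, so 7|w| > 49/2.
Then |1/w + 1/7| < |w + 7|/(49/2), which is < eps when |w + 7| < (49/2)eps.
Take delta = min(7/2, (49/2)eps). Then 0 < |w + 7| < delta gives both |w + 7| < 7/2 and |w + 7| < (49/2)eps, so |1/w + 1/7| < eps.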